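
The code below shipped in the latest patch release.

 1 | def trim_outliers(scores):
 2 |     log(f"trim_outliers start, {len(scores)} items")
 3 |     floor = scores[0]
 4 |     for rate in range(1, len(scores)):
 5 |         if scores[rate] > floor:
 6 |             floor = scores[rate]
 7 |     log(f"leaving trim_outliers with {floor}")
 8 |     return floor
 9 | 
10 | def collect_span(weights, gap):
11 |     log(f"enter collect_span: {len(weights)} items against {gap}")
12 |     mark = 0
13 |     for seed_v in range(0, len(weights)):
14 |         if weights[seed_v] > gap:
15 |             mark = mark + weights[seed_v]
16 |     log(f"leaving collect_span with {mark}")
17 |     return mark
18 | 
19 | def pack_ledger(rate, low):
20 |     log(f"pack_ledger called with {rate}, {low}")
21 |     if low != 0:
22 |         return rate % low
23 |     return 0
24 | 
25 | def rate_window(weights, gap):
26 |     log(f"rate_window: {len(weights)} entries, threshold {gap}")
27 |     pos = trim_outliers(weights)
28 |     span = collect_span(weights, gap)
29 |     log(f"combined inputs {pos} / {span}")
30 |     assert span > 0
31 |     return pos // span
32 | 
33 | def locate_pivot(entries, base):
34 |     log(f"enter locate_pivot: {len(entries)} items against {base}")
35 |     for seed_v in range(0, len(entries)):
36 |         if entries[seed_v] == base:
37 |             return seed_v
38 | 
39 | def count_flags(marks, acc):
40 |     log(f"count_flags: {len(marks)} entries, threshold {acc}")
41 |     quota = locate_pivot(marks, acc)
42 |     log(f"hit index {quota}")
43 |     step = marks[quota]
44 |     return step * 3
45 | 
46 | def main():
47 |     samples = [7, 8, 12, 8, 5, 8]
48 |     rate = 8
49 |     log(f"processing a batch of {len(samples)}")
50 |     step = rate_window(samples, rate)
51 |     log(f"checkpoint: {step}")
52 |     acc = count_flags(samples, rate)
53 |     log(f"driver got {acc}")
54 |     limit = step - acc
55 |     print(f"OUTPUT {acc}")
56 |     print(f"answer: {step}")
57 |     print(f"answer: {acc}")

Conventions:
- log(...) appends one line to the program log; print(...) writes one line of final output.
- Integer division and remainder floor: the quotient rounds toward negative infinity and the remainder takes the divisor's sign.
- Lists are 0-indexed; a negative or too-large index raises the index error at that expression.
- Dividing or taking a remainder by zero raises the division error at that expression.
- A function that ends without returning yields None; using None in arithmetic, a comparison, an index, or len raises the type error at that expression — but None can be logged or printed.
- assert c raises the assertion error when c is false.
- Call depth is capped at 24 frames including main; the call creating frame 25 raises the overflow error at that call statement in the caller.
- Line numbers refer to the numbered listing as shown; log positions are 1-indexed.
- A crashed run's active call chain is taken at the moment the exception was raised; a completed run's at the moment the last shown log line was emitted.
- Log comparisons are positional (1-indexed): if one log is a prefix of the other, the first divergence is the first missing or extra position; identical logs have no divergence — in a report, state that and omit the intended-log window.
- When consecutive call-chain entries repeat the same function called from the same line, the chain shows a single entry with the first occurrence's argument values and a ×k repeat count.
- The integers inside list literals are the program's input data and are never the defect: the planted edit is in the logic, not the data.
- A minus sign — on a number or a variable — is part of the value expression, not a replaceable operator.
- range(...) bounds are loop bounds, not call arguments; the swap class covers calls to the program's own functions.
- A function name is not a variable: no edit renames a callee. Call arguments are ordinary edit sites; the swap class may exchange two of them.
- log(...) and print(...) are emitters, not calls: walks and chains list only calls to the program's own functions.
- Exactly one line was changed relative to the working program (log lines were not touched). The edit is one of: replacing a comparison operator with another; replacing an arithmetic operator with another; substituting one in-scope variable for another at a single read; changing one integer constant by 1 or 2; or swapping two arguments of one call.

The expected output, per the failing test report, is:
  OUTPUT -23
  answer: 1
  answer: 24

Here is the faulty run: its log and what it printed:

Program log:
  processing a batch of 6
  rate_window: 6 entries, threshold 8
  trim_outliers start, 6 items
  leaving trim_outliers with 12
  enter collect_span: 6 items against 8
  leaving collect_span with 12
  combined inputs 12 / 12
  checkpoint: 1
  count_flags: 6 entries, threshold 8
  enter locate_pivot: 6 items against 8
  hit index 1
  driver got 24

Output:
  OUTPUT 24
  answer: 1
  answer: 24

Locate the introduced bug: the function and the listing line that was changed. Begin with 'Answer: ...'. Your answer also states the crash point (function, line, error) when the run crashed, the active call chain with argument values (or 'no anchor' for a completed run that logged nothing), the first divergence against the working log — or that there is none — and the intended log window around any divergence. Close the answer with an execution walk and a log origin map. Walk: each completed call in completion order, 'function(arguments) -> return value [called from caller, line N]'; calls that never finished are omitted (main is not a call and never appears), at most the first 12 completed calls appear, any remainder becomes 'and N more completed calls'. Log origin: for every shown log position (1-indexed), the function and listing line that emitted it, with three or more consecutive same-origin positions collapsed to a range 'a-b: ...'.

Answer: the defect is in main at line 55.
Key observation: Log streams are identical — the defect surfaces only in the printed output.
Call chain: main.
First divergence: there is none — every log position agrees.
Execution walk:
  trim_outliers([7, 8, 12, 8, 5, 8]) -> 12  [called from rate_window, line 27]
  collect_span([7, 8, 12, 8, 5, 8], 8) -> 12  [called from rate_window, line 28]
  rate_window([7, 8, 12, 8, 5, 8], 8) -> 1  [called from main, line 50]
  locate_pivot([7, 8, 12, 8, 5, 8], 8) -> 1  [called from count_flags, line 41]
  count_flags([7, 8, 12, 8, 5, 8], 8) -> 24  [called from main, line 52]
Log origin:
  1: from main, line 49
  2: from rate_window, line 26
  3: from trim_outliers, line 2
  4: from trim_outliers, line 7
  5: from collect_span, line 11
  6: from collect_span, line 16
  7: from rate_window, line 29
  8: from main, line 51
  9: from count_flags, line 40
  10: from locate_pivot, line 34
  11: from count_flags, line 42
  12: from main, line 53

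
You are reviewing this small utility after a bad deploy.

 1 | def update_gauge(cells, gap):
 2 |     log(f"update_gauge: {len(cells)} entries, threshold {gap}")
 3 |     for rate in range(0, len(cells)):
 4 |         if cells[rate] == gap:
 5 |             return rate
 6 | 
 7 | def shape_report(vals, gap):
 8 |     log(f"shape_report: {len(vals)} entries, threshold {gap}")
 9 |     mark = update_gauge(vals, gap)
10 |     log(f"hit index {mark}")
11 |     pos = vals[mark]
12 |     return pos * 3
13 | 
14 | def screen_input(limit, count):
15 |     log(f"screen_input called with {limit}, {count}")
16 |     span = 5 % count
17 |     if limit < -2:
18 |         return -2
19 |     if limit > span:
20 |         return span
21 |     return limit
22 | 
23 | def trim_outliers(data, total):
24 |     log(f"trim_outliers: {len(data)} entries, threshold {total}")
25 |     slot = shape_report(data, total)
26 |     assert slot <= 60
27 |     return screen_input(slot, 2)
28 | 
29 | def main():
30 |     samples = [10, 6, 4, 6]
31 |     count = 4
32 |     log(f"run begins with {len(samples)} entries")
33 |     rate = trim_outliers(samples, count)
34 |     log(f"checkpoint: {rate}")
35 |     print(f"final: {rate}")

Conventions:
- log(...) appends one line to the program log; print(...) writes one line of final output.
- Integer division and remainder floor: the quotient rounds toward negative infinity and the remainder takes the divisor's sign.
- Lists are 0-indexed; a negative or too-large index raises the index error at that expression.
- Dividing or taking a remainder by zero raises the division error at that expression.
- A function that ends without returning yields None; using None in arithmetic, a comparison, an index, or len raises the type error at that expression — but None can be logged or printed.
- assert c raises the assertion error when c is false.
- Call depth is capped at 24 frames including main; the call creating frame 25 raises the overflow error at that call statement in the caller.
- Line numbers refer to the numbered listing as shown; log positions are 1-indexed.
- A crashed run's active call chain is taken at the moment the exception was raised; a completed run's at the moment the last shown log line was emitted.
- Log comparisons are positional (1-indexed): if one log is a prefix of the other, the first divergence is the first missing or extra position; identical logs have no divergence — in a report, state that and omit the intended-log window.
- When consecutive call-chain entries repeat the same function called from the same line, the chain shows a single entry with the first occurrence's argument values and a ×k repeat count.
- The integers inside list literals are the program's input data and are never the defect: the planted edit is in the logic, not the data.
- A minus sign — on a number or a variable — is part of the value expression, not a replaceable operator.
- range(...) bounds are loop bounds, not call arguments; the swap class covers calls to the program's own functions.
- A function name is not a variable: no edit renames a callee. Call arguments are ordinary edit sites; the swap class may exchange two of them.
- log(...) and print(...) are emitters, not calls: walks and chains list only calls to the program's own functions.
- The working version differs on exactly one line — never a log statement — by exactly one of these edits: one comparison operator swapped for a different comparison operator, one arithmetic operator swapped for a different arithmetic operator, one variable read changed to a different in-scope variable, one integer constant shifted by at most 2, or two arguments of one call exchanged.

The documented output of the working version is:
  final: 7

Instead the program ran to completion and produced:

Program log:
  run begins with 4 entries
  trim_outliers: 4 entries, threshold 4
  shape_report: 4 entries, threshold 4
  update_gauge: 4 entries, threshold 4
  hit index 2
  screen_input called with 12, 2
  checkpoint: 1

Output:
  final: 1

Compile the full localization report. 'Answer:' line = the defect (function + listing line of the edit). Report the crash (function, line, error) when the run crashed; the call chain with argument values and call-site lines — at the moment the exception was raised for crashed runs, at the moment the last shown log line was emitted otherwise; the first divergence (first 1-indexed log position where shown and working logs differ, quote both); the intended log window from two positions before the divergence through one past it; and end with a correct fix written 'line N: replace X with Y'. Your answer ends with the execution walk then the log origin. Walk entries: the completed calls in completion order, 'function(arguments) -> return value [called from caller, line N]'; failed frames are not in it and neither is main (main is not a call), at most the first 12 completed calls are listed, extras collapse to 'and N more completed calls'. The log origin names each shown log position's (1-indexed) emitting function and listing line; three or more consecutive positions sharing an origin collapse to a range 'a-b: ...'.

Answer: the defect is in screen_input at line 16.
Key fact: The log first diverges at position 7: the faulty run prints 'checkpoint: 1' where the working version prints 'checkpoint: 7'.
Call chain: main.
First divergence: at position 7 the run shows 'checkpoint: 1' where the working version logs 'checkpoint: 7'.
Intended log window:
  5: hit index 2
  6: screen_input called with 12, 2
  7: checkpoint: 7
Execution walk:
  update_gauge([10, 6, 4, 6], 4) -> 2  [called from shape_report, line 9]
  shape_report([10, 6, 4, 6], 4) -> 12  [called from trim_outliers, line 25]
  screen_input(12, 2) -> 1  [called from trim_outliers, line 27]
  trim_outliers([10, 6, 4, 6], 4) -> 1  [called from main, line 33]
Log origin:
  1 — main, line 32
  2 — trim_outliers, line 24
  3 — shape_report, line 8
  4 — update_gauge, line 2
  5 — shape_report, line 10
  6 — screen_input, line 15
  7 — main, line 34
A correct fix: line 16: replace `%` with `+`.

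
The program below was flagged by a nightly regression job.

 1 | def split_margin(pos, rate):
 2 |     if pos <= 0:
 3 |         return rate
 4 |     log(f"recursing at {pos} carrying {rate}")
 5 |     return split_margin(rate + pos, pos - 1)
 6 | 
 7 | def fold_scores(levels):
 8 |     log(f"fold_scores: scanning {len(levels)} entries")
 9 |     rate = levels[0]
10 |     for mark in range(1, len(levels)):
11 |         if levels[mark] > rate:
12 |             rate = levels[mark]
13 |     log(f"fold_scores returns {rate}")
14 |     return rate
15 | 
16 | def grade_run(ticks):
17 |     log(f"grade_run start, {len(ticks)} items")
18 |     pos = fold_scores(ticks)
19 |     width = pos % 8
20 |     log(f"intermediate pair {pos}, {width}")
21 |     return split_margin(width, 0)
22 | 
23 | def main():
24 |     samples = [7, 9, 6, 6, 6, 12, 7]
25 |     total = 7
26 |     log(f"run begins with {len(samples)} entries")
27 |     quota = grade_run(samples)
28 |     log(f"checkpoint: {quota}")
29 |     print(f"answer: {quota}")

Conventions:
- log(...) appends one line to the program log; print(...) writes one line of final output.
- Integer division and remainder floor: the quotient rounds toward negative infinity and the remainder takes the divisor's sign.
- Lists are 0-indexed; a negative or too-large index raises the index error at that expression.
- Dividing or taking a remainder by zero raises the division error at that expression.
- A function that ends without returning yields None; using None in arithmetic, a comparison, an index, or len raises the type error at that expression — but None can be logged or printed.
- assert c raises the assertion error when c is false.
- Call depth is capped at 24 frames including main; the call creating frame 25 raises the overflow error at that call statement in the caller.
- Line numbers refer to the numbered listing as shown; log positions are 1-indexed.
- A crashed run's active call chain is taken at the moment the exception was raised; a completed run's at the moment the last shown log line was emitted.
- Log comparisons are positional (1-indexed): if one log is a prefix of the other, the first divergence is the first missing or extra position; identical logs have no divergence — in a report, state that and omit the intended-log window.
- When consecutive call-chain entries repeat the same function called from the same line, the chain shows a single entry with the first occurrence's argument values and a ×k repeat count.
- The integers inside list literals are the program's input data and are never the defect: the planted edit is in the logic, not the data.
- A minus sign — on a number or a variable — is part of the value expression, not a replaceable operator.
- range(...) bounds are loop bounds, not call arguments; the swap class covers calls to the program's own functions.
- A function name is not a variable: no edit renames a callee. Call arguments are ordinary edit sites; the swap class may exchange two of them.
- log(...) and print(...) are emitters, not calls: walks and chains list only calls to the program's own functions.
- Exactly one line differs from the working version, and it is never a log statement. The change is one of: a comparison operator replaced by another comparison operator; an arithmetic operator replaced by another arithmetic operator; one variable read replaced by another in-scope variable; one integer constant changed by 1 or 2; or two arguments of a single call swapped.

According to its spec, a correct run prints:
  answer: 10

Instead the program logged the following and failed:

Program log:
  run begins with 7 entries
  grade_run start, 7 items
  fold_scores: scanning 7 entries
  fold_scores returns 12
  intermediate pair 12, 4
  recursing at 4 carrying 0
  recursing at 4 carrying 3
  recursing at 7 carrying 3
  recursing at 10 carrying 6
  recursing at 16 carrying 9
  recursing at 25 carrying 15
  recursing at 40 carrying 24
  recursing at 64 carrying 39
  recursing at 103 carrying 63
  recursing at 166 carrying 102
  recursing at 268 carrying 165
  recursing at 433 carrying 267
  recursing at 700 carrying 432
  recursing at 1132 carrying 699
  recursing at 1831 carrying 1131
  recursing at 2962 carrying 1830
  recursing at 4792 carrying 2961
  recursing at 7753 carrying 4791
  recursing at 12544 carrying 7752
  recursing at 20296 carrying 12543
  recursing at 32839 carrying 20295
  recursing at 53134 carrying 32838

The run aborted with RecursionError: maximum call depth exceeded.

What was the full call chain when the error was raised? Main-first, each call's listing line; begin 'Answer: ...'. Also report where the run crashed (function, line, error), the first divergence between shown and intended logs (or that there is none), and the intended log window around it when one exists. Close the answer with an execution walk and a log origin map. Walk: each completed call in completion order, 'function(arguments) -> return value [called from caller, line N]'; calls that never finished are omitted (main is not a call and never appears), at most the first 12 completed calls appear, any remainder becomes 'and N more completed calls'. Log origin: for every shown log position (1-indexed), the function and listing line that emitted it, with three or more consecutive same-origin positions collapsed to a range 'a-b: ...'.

Answer: main -> grade_run (called at line 27) -> split_margin (called at line 21) -> split_margin (called at line 5) ×21.
Key observation: At log position 7 the runs split — shown 'recursing at 4 carrying 3', but the working version logs 'recursing at 3 carrying 4'.
Crash: split_margin, line 5, RecursionError.
First divergence: at position 7 the run shows 'recursing at 4 carrying 3' where the working version logs 'recursing at 3 carrying 4'.
Intended log window:
  5: intermediate pair 12, 4
  6: recursing at 4 carrying 0
  7: recursing at 3 carrying 4
  8: recursing at 2 carrying 7
Execution walk:
  fold_scores([7, 9, 6, 6, 6, 12, 7]) -> 12  [called from grade_run, line 18]
Log origin:
  1: logged in main at line 26
  2: logged in grade_run at line 17
  3: logged in fold_scores at line 8
  4: logged in fold_scores at line 13
  5: logged in grade_run at line 20
  6-27: logged in split_margin at line 4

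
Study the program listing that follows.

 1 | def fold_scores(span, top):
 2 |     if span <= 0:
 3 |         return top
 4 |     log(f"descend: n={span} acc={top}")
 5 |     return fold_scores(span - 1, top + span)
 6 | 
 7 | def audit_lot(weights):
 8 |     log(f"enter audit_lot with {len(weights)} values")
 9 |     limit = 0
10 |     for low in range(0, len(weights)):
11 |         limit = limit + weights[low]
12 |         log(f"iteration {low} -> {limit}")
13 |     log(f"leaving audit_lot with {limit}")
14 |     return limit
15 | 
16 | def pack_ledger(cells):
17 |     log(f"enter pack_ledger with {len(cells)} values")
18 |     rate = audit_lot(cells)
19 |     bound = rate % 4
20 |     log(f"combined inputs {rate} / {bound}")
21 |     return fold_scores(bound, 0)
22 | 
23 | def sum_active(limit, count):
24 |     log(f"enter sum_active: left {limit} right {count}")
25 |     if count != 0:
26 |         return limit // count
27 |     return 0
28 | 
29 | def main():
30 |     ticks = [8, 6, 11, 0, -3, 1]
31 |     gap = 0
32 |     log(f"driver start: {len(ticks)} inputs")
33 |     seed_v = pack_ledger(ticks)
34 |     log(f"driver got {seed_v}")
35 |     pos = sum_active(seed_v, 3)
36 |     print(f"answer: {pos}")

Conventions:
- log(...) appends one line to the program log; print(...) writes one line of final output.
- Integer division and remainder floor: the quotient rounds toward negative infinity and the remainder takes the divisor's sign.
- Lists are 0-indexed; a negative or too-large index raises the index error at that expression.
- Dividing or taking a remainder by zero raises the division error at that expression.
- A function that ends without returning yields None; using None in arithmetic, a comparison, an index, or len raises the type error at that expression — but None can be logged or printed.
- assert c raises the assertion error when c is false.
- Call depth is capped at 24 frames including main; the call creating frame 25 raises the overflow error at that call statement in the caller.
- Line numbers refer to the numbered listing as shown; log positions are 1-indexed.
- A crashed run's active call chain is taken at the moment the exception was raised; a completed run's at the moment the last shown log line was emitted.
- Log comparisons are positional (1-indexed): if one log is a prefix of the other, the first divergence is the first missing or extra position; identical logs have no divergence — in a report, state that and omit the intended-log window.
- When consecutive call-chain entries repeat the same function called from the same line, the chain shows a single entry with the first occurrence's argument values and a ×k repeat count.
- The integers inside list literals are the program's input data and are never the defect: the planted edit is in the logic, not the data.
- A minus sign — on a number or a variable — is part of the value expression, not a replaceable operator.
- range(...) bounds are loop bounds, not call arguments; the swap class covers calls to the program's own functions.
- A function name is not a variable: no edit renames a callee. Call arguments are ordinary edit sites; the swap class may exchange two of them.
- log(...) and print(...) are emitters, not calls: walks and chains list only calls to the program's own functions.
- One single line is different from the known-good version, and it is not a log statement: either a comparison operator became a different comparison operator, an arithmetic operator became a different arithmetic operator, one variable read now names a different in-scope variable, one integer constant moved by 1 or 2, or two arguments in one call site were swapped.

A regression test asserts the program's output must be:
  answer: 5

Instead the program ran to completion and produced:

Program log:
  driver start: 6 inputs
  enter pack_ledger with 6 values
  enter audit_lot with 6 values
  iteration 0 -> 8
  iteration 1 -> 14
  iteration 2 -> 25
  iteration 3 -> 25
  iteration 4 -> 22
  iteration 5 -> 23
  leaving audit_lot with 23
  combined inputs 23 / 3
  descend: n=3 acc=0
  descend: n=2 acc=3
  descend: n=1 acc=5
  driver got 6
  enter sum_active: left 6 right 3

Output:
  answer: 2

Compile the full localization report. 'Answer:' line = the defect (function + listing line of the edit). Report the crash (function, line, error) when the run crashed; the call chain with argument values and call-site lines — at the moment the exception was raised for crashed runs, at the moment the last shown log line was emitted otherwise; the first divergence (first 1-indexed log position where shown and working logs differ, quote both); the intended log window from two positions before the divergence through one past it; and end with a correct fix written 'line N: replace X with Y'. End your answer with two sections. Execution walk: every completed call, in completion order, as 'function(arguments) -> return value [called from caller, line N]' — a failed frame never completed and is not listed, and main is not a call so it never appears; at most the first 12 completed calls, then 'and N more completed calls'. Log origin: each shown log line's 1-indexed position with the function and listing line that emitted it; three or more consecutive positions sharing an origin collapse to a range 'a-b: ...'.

Answer: the defect is in pack_ledger at line 19.
Core observation: The log first diverges at position 11: the faulty run prints 'combined inputs 23 / 3' where the working version prints 'combined inputs 23 / 5'.
Call chain: main -> sum_active(6, 3) (called at line 35).
First divergence: position 11 — the shown line 'combined inputs 23 / 3' should read 'combined inputs 23 / 5'.
Intended log window:
  9: iteration 5 -> 23
  10: leaving audit_lot with 23
  11: combined inputs 23 / 5
  12: descend: n=5 acc=0
Execution walk:
  audit_lot([8, 6, 11, 0, -3, 1]) -> 23  [called from pack_ledger, line 18]
  fold_scores(0, 6) -> 6  [called from fold_scores, line 5]
  fold_scores(1, 5) -> 6  [called from fold_scores, line 5]
  fold_scores(2, 3) -> 6  [called from fold_scores, line 5]
  fold_scores(3, 0) -> 6  [called from pack_ledger, line 21]
  pack_ledger([8, 6, 11, 0, -3, 1]) -> 6  [called from main, line 33]
  sum_active(6, 3) -> 2  [called from main, line 35]
Log line origins:
  1 — main, line 32
  2 — pack_ledger, line 17
  3 — audit_lot, line 8
  4-9 — audit_lot, line 12
  10 — audit_lot, line 13
  11 — pack_ledger, line 20
  12-14 — fold_scores, line 4
  15 — main, line 34
  16 — sum_active, line 24
A correct fix: line 19: replace `4` with `6`.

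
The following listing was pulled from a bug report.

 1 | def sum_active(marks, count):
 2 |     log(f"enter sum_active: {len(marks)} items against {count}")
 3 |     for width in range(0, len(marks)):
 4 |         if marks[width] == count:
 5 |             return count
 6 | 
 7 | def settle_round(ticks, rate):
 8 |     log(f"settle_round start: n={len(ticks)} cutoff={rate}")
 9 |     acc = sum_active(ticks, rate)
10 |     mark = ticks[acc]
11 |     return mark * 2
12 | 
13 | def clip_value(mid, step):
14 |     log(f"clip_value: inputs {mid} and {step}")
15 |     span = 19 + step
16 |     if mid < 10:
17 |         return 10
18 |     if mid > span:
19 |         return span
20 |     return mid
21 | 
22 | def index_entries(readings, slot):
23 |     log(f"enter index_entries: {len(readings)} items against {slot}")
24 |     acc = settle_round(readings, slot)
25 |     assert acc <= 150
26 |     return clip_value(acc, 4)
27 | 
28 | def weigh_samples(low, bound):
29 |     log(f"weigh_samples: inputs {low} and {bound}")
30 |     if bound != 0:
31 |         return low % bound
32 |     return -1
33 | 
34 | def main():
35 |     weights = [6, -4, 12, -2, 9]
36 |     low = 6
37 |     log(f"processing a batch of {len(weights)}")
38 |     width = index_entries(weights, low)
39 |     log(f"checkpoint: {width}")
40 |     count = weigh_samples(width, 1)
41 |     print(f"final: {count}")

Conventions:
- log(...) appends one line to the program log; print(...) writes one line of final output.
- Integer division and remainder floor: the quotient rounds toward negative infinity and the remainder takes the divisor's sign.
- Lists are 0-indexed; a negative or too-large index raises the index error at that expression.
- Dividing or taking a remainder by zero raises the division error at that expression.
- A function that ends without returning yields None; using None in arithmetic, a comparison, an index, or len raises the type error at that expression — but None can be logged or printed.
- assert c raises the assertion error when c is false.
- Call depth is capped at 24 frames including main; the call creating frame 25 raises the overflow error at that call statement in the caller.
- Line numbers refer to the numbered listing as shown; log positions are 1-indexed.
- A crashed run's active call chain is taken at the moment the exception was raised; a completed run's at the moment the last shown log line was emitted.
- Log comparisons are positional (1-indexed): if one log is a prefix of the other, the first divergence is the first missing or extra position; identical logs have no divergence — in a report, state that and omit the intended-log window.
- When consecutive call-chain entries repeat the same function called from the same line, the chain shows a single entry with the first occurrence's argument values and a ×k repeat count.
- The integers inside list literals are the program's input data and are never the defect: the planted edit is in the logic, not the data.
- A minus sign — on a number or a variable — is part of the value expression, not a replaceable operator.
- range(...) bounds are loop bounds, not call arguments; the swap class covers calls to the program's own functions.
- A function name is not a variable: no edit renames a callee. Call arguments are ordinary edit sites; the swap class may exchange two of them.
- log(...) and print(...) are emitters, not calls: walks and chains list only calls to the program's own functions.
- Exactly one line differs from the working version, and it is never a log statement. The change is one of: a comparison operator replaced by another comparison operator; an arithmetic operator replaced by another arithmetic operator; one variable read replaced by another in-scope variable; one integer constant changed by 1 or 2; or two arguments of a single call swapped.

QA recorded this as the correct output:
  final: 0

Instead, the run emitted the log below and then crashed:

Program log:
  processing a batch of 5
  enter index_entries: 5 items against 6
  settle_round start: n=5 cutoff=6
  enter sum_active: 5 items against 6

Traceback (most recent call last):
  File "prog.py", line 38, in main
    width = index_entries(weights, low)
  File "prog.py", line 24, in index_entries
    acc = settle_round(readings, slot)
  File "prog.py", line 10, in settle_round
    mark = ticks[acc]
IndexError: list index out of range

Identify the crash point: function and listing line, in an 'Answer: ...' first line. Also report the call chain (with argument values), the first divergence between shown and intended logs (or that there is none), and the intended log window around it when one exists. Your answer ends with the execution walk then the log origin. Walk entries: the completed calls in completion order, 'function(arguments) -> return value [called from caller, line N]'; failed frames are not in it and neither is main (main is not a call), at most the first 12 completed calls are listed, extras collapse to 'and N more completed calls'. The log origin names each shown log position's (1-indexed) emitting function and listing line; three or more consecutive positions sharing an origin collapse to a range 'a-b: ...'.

Answer: the error was raised in settle_round, line 10.
Core observation: A complete run would log 'clip_value: inputs 12 and 4' next, but this one stopped at 4 lines.
Call chain: main -> index_entries([6, -4, 12, -2, 9], 6) (called at line 38) -> settle_round([6, -4, 12, -2, 9], 6) (called at line 24).
First divergence: position 5 (shown log ended at 4 lines; the working version continues: 'clip_value: inputs 12 and 4').
Intended log window:
  3: settle_round start: n=5 cutoff=6
  4: enter sum_active: 5 items against 6
  5: clip_value: inputs 12 and 4
  6: checkpoint: 12
Execution walk:
  sum_active([6, -4, 12, -2, 9], 6) -> 6  [called from settle_round, line 9]
Log line origins:
  1: from main, line 37
  2: from index_entries, line 23
  3: from settle_round, line 8
  4: from sum_active, line 2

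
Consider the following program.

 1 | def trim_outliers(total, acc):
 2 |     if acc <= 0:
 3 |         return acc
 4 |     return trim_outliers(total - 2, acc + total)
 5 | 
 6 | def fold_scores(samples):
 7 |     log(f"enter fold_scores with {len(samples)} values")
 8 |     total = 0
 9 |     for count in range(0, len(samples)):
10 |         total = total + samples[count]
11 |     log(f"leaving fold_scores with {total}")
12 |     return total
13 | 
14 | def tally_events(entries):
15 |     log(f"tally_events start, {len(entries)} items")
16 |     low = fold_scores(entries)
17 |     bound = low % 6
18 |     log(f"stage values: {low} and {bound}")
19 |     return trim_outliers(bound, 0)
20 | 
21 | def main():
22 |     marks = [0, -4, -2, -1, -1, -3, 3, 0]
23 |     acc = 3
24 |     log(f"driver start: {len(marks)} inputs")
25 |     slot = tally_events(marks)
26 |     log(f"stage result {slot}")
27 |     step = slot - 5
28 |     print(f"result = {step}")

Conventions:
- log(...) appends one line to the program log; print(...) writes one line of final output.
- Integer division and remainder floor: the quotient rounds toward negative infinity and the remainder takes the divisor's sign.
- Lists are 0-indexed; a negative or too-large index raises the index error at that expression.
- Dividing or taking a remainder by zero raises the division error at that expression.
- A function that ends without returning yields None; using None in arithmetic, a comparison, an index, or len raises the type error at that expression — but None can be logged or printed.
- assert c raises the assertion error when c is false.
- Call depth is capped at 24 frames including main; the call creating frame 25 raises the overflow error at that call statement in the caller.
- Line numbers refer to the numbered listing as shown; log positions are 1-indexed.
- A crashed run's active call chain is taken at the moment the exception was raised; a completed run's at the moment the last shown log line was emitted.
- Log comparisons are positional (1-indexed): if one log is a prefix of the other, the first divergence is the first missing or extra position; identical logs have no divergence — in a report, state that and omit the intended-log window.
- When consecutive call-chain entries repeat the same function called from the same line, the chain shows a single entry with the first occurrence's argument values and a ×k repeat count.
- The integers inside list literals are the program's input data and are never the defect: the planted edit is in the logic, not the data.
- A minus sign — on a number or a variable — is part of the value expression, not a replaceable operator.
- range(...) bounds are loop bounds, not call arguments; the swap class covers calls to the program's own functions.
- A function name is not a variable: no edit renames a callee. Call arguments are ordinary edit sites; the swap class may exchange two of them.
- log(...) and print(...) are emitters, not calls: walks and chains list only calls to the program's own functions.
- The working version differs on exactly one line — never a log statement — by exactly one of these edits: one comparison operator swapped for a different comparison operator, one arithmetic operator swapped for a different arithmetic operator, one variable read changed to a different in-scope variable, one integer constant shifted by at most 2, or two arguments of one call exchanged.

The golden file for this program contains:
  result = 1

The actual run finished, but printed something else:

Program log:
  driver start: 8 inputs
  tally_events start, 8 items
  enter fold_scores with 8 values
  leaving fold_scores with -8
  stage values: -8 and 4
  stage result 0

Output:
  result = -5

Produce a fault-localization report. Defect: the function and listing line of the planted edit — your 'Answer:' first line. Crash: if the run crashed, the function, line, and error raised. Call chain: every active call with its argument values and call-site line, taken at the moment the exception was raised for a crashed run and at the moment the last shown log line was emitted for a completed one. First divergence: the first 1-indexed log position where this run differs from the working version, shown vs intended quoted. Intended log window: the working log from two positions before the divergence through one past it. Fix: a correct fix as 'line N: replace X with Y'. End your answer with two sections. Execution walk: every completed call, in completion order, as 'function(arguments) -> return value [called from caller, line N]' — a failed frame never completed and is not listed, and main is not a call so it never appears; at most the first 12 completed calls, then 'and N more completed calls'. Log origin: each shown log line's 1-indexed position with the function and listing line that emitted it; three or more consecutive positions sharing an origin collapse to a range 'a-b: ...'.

Answer: the defect is in trim_outliers at line 2.
The tell: At log position 6 the runs split — shown 'stage result 0', but the working version logs 'stage result 6'.
Call chain: main.
First divergence: position 6 — the shown line 'stage result 0' should read 'stage result 6'.
Intended log window:
  4: leaving fold_scores with -8
  5: stage values: -8 and 4
  6: stage result 6
Execution walk:
  fold_scores([0, -4, -2, -1, -1, -3, 3, 0]) -> -8  [called from tally_events, line 16]
  trim_outliers(4, 0) -> 0  [called from tally_events, line 19]
  tally_events([0, -4, -2, -1, -1, -3, 3, 0]) -> 0  [called from main, line 25]
Log line origins:
  1: emitted by main (line 24)
  2: emitted by tally_events (line 15)
  3: emitted by fold_scores (line 7)
  4: emitted by fold_scores (line 11)
  5: emitted by tally_events (line 18)
  6: emitted by main (line 26)
A correct fix: line 2: replace `acc` with `total`.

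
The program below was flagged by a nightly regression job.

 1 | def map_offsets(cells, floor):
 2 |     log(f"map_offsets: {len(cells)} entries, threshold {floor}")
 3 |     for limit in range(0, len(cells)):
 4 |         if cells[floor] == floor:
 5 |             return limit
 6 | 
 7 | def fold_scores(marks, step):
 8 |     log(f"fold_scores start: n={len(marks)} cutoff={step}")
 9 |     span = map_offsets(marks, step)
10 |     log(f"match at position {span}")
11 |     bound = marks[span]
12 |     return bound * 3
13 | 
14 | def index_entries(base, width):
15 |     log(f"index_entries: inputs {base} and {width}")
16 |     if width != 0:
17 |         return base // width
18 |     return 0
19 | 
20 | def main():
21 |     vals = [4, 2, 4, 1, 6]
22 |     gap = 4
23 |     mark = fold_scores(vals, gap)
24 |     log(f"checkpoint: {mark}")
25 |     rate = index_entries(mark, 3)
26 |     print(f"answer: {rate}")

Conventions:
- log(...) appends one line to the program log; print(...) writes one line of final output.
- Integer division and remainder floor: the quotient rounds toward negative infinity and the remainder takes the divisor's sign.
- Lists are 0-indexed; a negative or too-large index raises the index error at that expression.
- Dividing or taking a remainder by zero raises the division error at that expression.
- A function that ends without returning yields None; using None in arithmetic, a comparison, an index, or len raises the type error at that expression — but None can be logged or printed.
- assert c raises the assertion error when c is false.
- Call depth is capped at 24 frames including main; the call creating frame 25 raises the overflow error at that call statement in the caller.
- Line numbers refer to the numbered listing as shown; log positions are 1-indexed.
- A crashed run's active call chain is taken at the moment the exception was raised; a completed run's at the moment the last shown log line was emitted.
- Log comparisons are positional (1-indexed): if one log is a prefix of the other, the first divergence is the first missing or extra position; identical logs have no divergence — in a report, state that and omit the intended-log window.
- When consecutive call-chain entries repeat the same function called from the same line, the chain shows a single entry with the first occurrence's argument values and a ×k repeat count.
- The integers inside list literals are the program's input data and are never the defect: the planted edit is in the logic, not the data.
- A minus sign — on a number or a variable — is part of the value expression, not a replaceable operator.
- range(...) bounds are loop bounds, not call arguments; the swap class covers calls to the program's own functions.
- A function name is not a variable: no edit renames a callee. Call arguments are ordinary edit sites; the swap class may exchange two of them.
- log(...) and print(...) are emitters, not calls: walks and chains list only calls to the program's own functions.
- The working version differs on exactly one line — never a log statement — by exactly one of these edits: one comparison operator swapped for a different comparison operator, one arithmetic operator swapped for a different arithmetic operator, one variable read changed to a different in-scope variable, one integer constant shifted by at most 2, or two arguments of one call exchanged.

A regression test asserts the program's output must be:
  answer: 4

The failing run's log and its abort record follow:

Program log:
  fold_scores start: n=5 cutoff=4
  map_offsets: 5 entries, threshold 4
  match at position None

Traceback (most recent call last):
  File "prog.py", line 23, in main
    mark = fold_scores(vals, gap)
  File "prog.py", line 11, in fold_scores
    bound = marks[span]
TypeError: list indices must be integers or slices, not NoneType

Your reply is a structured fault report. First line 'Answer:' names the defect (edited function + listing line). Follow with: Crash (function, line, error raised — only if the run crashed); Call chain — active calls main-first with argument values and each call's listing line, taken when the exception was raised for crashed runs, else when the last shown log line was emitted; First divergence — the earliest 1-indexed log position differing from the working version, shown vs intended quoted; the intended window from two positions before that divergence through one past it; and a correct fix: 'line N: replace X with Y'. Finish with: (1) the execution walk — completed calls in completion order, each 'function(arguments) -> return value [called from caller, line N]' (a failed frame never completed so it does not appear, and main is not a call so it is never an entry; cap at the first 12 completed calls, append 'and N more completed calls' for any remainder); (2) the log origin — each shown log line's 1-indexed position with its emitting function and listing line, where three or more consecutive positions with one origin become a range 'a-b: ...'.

Answer: the defect is in map_offsets at line 4.
Key observation: Everything matches until log position 3, which reads 'match at position None' in place of 'match at position 0'.
Crash: fold_scores, line 11, TypeError.
Call chain: main -> fold_scores([4, 2, 4, 1, 6], 4) (called at line 23).
First divergence: position 3 — the shown line 'match at position None' should read 'match at position 0'.
Intended log window:
  1: fold_scores start: n=5 cutoff=4
  2: map_offsets: 5 entries, threshold 4
  3: match at position 0
  4: checkpoint: 12
Execution walk:
  map_offsets([4, 2, 4, 1, 6], 4) -> None  [called from fold_scores, line 9]
Log origin:
  1: from fold_scores, line 8
  2: from map_offsets, line 2
  3: from fold_scores, line 10
A correct fix: line 4: replace `cells[floor]` with `cells[limit]`.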